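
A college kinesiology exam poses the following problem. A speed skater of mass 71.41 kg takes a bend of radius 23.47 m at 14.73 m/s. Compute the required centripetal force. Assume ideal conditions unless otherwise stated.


Fc = m * v^2 / r
v^2 = 14.73^2 = 216.9729
Fc = 71.41 * 216.9729 / 23.47
Fc = 15494.0348 / 23.47 = 660.1634 N

660.1634 N


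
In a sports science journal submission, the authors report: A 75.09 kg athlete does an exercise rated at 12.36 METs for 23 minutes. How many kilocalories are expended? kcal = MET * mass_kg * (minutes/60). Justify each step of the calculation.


kcal = MET * mass * time_hr
Convert time: 23 min = 0.3833 hr
kcal = 12.36 * 75.09 * 0.3833
kcal = 355.7764 kcal

355.7764 kcal


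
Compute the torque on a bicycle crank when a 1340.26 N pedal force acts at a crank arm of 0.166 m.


tau = F * d
tau = 1340.26 * 0.166
tau = 222.4832 N*m

222.4832 N*m


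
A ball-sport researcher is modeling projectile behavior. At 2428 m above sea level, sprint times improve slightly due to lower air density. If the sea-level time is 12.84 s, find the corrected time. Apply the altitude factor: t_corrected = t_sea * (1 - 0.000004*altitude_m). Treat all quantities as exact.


Correction factor = 1 - 0.000004 * 2428 = 0.990288
t_corrected = t_sea * factor = 12.84 * 0.990288
t_corrected = 12.7153 s

12.7153 s


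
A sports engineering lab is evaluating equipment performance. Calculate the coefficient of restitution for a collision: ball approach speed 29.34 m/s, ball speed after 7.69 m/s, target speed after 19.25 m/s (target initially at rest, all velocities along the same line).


e = (v2_after - v1_after) / (v1_before - v2_before)
Numerator = 19.25 - 7.69 = 11.56
Denominator = 29.34 - 0 = 29.34
e = 11.56 / 29.34 = 0.394

0.394


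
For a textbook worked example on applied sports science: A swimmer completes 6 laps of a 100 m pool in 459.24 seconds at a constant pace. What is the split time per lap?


Split time = total_time / n_laps = 459.24 / 6
Split time = 76.54 s per lap

76.54 s


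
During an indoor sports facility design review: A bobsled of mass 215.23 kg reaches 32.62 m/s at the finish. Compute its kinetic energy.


KE = 0.5 * m * v^2
KE = 0.5 * 215.23 * 32.62^2
KE = 0.5 * 215.23 * 1064.0644 = 114509.2904 J

114509.2904 J


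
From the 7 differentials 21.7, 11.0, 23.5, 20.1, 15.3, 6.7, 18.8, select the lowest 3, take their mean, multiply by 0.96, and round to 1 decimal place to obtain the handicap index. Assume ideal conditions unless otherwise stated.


All differentials: 21.7, 11.0, 23.5, 20.1, 15.3, 6.7, 18.8
Sorted: 6.7, 11.0, 15.3, 18.8, 20.1, 21.7, 23.5
Best 3: 6.7, 11.0, 15.3
Average of best = 33 / 3 = 11
Raw index = 11 * 0.96 = 10.56
Handicap index = round(10.56, 1) = 10.6

10.6


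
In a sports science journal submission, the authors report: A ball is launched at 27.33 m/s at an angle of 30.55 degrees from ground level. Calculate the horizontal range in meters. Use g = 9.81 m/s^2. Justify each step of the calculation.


R = v^2 * sin(2*theta) / g
Convert angle to radians: theta = 30.55 deg = 0.5332 rad
sin(2*theta) = sin(1.0664) = 0.8755
R = 27.33^2 * 0.8755 / 9.81
R = 746.9289 * 0.8755 / 9.81 = 66.6575 m

66.6575 m


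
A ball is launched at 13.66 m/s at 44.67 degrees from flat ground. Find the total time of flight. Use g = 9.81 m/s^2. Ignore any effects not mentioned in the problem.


T = 2*v*sin(theta)/g
sin(theta) = sin(44.67 deg) = 0.703
T = 2*13.66*0.703 / 9.81
T = 19.2066 / 9.81 = 1.9579 s

1.9579 s


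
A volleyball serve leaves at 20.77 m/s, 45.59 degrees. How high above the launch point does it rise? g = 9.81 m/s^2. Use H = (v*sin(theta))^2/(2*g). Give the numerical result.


H = (v*sin(theta))^2 / (2*g)
vy = v*sin(theta) = 20.77 * sin(45.59 deg) = 14.8371 m/s
H = vy^2 / (2*g) = 220.1384 / (2*9.81)
H = 220.1384 / 19.62 = 11.2201 m

11.2201 m


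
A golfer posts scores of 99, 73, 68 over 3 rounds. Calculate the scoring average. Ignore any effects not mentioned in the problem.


Average = sum / n
Sum = 240
Average = 240 / 3 = 80

80


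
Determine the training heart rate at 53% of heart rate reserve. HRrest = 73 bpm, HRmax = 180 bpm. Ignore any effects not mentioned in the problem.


Target = HRrest + pct*(HRmax - HRrest)
Heart rate reserve = HRmax - HRrest = 180 - 73 = 107 bpm
Fraction = 53% = 0.53
Target = 73 + 0.53 * 107
Target = 73 + 56.71 = 129.71 bpm

129.71 bpm


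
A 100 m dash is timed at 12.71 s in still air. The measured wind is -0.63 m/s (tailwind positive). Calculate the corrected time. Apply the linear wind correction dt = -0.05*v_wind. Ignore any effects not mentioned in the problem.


dt = -0.05 * v_wind = -0.05 * -0.63 = 0.0315 s
t_corrected = t_still + dt = 12.71 + (0.0315)
t_corrected = 12.7415 s

12.7415 s


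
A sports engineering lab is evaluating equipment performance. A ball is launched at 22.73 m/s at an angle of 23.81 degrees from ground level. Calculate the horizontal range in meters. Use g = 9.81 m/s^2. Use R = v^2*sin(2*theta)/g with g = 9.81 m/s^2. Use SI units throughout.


R = v^2 * sin(2*theta) / g
Convert angle to radians: theta = 23.81 deg = 0.4156 rad
sin(2*theta) = sin(0.8311) = 0.7387
R = 22.73^2 * 0.7387 / 9.81
R = 516.6529 * 0.7387 / 9.81 = 38.9038 m

38.9038 m


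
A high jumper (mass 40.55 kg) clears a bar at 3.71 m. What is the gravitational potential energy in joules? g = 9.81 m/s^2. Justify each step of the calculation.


PE = m * g * h
PE = 40.55 * 9.81 * 3.71
PE = 397.7955 * 3.71 = 1475.8213 J

1475.8213 J


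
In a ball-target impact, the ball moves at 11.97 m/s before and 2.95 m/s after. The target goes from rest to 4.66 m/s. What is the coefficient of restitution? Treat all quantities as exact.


e = (v2_after - v1_after) / (v1_before - v2_before)
Numerator = 4.66 - 2.95 = 1.71
Denominator = 11.97 - 0 = 11.97
e = 1.71 / 11.97 = 0.1429

0.1429


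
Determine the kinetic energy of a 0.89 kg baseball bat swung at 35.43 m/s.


KE = 0.5 * m * v^2
KE = 0.5 * 0.89 * 35.43^2
KE = 0.5 * 0.89 * 1255.2849 = 558.6018 J

558.6018 J


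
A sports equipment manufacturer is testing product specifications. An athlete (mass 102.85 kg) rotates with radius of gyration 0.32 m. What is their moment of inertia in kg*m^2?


I = m * k^2
I = 102.85 * 0.32^2
I = 102.85 * 0.1024 = 10.5318 kg*m^2

10.5318 kg*m^2


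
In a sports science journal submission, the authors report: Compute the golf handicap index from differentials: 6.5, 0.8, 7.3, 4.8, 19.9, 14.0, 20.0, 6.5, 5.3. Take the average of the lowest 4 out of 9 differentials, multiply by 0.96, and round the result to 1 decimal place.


All differentials: 6.5, 0.8, 7.3, 4.8, 19.9, 14.0, 20.0, 6.5, 5.3
Sorted: 0.8, 4.8, 5.3, 6.5, 6.5, 7.3, 14.0, 19.9, 20.0
Best 4: 0.8, 4.8, 5.3, 6.5
Average of best = 17.4 / 4 = 4.35
Raw index = 4.35 * 0.96 = 4.176
Handicap index = round(4.176, 1) = 4.2

4.2


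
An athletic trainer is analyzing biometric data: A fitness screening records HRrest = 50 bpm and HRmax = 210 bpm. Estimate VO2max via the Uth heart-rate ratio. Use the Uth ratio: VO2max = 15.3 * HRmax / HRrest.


VO2max = 15.3 * HRmax / HRrest
VO2max = 15.3 * 210 / 50
VO2max = 3213 / 50 = 64.26 mL/kg/min

64.26 mL/kg/min


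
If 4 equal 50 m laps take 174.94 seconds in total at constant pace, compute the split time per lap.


Split time = total_time / n_laps = 174.94 / 4
Split time = 43.735 s per lap

43.735 s


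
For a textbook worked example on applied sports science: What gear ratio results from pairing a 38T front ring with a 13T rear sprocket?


GR = front_teeth / rear_teeth
GR = 38 / 13
GR = 2.9231

2.9231


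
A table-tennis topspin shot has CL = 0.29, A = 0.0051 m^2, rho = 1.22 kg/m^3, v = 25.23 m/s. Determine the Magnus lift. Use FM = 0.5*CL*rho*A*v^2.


FM = 0.5 * CL * rho * A * v^2
FM = 0.5 * 0.29 * 1.22 * 0.0051 * 25.23^2
v^2 = 636.5529
FM = 0.5 * 0.29 * 1.22 * 0.0051 * 636.5529 = 0.5743 N

0.5743 N


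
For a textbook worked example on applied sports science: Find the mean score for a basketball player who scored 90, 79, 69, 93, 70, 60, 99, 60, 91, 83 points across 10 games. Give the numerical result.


Average = sum / n
Sum = 794
Average = 794 / 10 = 79.4

79.4


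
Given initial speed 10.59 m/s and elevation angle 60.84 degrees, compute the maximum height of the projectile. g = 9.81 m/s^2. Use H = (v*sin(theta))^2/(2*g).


H = (v*sin(theta))^2 / (2*g)
vy = v*sin(theta) = 10.59 * sin(60.84 deg) = 9.2478 m/s
H = vy^2 / (2*g) = 85.5227 / (2*9.81)
H = 85.5227 / 19.62 = 4.359 m

4.359 m


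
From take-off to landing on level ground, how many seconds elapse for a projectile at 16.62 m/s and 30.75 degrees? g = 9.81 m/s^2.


T = 2*v*sin(theta)/g
sin(theta) = sin(30.75 deg) = 0.5113
T = 2*16.62*0.5113 / 9.81
T = 16.9954 / 9.81 = 1.7325 s

1.7325 s


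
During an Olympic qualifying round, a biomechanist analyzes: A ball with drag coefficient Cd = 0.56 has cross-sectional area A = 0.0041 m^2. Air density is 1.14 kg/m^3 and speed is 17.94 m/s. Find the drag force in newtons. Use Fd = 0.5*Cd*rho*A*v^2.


Fd = 0.5 * Cd * rho * A * v^2
Fd = 0.5 * 0.56 * 1.14 * 0.0041 * 17.94^2
v^2 = 321.8436
Fd = 0.5 * 0.56 * 1.14 * 0.0041 * 321.8436 = 0.4212 N

0.4212 N


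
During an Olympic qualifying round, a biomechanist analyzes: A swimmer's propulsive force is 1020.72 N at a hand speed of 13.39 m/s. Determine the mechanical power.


P = F * v
P = 1020.72 * 13.39
P = 13667.4408 W

13667.4408 W


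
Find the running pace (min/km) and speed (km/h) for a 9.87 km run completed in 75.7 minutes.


Pace = time / distance = 75.7 min / 9.87 km = 7.6697 min/km
Speed = distance / time_in_hours = 9.87 / 1.2617 hr
Speed = 7.823 km/h

7.6697 min/km, 7.823 km/h


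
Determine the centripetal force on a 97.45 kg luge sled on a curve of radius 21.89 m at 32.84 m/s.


Fc = m * v^2 / r
v^2 = 32.84^2 = 1078.4656
Fc = 97.45 * 1078.4656 / 21.89
Fc = 105096.4727 / 21.89 = 4801.118 N

4801.118 N


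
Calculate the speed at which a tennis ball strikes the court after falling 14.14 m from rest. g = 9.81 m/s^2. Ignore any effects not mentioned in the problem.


v = sqrt(2 * g * h)
v = sqrt(2 * 9.81 * 14.14)
v = sqrt(277.4268) = 16.6561 m/s

16.6561 m/s


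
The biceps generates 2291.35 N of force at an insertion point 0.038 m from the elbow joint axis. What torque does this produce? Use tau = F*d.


tau = F * d
tau = 2291.35 * 0.038
tau = 87.0713 N*m

87.0713 N*m


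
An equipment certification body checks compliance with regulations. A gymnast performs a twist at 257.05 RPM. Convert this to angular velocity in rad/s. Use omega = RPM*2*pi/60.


omega = RPM * 2 * pi / 60
omega = 257.05 * 2 * 3.14159 / 60
omega = 1615.0928 / 60 = 26.9182 rad/s

26.9182 rad/s


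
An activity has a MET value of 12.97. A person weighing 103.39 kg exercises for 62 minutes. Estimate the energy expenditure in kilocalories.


kcal = MET * mass * time_hr
Convert time: 62 min = 1.0333 hr
kcal = 12.97 * 103.39 * 1.0333
kcal = 1385.6672 kcal

1385.6672 kcal


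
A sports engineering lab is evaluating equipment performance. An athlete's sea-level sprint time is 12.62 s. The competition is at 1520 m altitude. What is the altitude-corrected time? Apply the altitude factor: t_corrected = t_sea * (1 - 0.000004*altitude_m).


Correction factor = 1 - 0.000004 * 1520 = 0.99392
t_corrected = t_sea * factor = 12.62 * 0.99392
t_corrected = 12.5433 s

12.5433 s


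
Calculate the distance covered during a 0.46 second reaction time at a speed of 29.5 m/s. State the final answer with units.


d = v * t
d = 29.5 * 0.46
d = 13.57 m

13.57 m


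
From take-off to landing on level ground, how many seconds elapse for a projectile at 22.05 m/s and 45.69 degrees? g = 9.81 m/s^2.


T = 2*v*sin(theta)/g
sin(theta) = sin(45.69 deg) = 0.7156
T = 2*22.05*0.7156 / 9.81
T = 31.5567 / 9.81 = 3.2168 s

3.2168 s


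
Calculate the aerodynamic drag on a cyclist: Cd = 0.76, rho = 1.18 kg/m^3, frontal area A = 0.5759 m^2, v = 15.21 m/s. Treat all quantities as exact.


Fd = 0.5 * Cd * rho * A * v^2
Fd = 0.5 * 0.76 * 1.18 * 0.5759 * 15.21^2
v^2 = 231.3441
Fd = 0.5 * 0.76 * 1.18 * 0.5759 * 231.3441 = 59.7408 N

59.7408 N


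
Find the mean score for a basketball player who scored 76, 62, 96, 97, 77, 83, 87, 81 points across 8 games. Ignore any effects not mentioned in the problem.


Average = sum / n
Sum = 659
Average = 659 / 8 = 82.375

82.375


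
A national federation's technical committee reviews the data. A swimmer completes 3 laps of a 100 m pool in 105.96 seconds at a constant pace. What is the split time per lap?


Split time = total_time / n_laps = 105.96 / 3
Split time = 35.32 s per lap

35.32 s


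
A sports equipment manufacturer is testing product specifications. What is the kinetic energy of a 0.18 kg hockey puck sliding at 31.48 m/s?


KE = 0.5 * m * v^2
KE = 0.5 * 0.18 * 31.48^2
KE = 0.5 * 0.18 * 990.9904 = 89.1891 J

89.1891 J


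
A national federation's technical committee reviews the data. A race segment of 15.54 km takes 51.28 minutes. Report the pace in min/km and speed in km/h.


Pace = time / distance = 51.28 min / 15.54 km = 3.2999 min/km
Speed = distance / time_in_hours = 15.54 / 0.8547 hr
Speed = 18.1825 km/h

3.2999 min/km, 18.1825 km/h


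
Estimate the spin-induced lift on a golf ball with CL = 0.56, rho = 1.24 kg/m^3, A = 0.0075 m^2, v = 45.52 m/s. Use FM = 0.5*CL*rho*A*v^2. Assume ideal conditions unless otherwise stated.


FM = 0.5 * CL * rho * A * v^2
FM = 0.5 * 0.56 * 1.24 * 0.0075 * 45.52^2
v^2 = 2072.0704
FM = 0.5 * 0.56 * 1.24 * 0.0075 * 2072.0704 = 5.3957 N

5.3957 N


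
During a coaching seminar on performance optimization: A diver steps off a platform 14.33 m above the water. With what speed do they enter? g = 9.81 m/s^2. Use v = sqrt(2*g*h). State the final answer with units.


v = sqrt(2 * g * h)
v = sqrt(2 * 9.81 * 14.33)
v = sqrt(281.1546) = 16.7677 m/s

16.7677 m/s


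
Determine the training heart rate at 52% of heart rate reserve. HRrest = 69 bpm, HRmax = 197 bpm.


Target = HRrest + pct*(HRmax - HRrest)
Heart rate reserve = HRmax - HRrest = 197 - 69 = 128 bpm
Fraction = 52% = 0.52
Target = 69 + 0.52 * 128
Target = 69 + 66.56 = 135.56 bpm

135.56 bpm


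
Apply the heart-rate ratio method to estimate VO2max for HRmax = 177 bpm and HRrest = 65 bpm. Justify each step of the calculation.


VO2max = 15.3 * HRmax / HRrest
VO2max = 15.3 * 177 / 65
VO2max = 2708.1 / 65 = 41.6631 mL/kg/min

41.6631 mL/kg/min


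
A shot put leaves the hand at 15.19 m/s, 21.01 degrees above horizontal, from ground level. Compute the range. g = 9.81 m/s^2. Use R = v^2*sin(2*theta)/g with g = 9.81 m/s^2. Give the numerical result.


R = v^2 * sin(2*theta) / g
Convert angle to radians: theta = 21.01 deg = 0.3667 rad
sin(2*theta) = sin(0.7334) = 0.6694
R = 15.19^2 * 0.6694 / 9.81
R = 230.7361 * 0.6694 / 9.81 = 15.7444 m

15.7444 m


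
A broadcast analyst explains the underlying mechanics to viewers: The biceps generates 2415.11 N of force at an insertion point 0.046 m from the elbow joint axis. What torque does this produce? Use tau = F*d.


tau = F * d
tau = 2415.11 * 0.046
tau = 111.0951 N*m

111.0951 N*m


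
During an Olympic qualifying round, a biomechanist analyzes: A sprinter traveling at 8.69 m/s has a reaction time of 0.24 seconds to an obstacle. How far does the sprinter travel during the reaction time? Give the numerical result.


d = v * t
d = 8.69 * 0.24
d = 2.0856 m

2.0856 m


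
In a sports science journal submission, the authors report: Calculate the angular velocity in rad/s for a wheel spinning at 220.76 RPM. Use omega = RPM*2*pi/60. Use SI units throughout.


omega = RPM * 2 * pi / 60
omega = 220.76 * 2 * 3.14159 / 60
omega = 1387.076 / 60 = 23.1179 rad/s

23.1179 rad/s


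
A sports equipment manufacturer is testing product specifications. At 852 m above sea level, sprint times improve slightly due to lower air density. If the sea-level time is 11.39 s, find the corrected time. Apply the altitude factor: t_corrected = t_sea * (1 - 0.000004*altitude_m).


Correction factor = 1 - 0.000004 * 852 = 0.996592
t_corrected = t_sea * factor = 11.39 * 0.996592
t_corrected = 11.3512 s

11.3512 s


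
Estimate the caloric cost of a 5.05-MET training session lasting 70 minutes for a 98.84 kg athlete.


kcal = MET * mass * time_hr
Convert time: 70 min = 1.1667 hr
kcal = 5.05 * 98.84 * 1.1667
kcal = 582.3323 kcal

582.3323 kcal


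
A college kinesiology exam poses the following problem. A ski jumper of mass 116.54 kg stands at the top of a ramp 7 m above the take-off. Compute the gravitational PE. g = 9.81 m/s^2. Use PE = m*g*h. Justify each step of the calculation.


PE = m * g * h
PE = 116.54 * 9.81 * 7
PE = 1143.2574 * 7 = 8002.8018 J

8002.8018 J


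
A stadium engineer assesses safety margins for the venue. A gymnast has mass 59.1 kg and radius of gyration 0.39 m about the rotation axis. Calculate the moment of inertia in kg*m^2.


I = m * k^2
I = 59.1 * 0.39^2
I = 59.1 * 0.1521 = 8.9891 kg*m^2

8.9891 kg*m^2


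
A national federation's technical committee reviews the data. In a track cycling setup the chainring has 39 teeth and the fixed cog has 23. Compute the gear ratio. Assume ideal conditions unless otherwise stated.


GR = front_teeth / rear_teeth
GR = 39 / 23
GR = 1.6957

1.6957


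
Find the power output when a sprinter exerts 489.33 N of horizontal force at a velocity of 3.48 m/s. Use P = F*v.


P = F * v
P = 489.33 * 3.48
P = 1702.8684 W

1702.8684 W


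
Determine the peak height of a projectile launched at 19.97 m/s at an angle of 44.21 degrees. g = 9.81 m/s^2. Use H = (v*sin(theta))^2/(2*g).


H = (v*sin(theta))^2 / (2*g)
vy = v*sin(theta) = 19.97 * sin(44.21 deg) = 13.9249 m/s
H = vy^2 / (2*g) = 193.9024 / (2*9.81)
H = 193.9024 / 19.62 = 9.8829 m

9.8829 m


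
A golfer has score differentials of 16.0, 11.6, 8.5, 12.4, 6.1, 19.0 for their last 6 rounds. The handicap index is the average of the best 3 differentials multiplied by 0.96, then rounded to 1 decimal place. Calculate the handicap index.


All differentials: 16.0, 11.6, 8.5, 12.4, 6.1, 19.0
Sorted: 6.1, 8.5, 11.6, 12.4, 16.0, 19.0
Best 3: 6.1, 8.5, 11.6
Average of best = 26.2 / 3 = 8.7333
Raw index = 8.7333 * 0.96 = 8.384
Handicap index = round(8.384, 1) = 8.4

8.4


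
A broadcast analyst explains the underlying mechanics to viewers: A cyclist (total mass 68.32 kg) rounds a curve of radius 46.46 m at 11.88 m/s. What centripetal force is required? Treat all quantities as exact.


Fc = m * v^2 / r
v^2 = 11.88^2 = 141.1344
Fc = 68.32 * 141.1344 / 46.46
Fc = 9642.3022 / 46.46 = 207.5399 N

207.5399 N


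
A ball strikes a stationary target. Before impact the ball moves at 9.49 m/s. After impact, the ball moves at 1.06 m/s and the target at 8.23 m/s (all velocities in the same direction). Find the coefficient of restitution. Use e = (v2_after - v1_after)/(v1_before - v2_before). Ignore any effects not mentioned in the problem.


e = (v2_after - v1_after) / (v1_before - v2_before)
Numerator = 8.23 - 1.06 = 7.17
Denominator = 9.49 - 0 = 9.49
e = 7.17 / 9.49 = 0.7555

0.7555


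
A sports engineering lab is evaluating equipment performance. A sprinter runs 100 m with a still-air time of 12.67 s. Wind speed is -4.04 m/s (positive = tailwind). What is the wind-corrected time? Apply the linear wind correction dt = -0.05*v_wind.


dt = -0.05 * v_wind = -0.05 * -4.04 = 0.202 s
t_corrected = t_still + dt = 12.67 + (0.202)
t_corrected = 12.872 s

12.872 s


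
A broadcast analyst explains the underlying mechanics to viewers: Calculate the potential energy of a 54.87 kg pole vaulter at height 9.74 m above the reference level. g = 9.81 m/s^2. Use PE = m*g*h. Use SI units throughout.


PE = m * g * h
PE = 54.87 * 9.81 * 9.74
PE = 538.2747 * 9.74 = 5242.7956 J

5242.7956 J


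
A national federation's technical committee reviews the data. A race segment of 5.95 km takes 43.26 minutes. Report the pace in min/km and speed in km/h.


Pace = time / distance = 43.26 min / 5.95 km = 7.2706 min/km
Speed = distance / time_in_hours = 5.95 / 0.721 hr
Speed = 8.2524 km/h

7.2706 min/km, 8.2524 km/h


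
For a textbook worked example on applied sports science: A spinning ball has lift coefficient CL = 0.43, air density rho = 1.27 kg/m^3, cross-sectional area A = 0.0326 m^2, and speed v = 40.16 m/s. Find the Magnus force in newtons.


FM = 0.5 * CL * rho * A * v^2
FM = 0.5 * 0.43 * 1.27 * 0.0326 * 40.16^2
v^2 = 1612.8256
FM = 0.5 * 0.43 * 1.27 * 0.0326 * 1612.8256 = 14.3565 N

14.3565 N


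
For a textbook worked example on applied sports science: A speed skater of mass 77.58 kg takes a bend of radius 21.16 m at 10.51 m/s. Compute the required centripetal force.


Fc = m * v^2 / r
v^2 = 10.51^2 = 110.4601
Fc = 77.58 * 110.4601 / 21.16
Fc = 8569.4946 / 21.16 = 404.9856 N

404.9856 N


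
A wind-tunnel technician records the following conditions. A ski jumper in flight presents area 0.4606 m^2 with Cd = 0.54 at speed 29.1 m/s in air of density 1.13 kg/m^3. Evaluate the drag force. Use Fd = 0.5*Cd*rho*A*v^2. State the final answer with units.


Fd = 0.5 * Cd * rho * A * v^2
Fd = 0.5 * 0.54 * 1.13 * 0.4606 * 29.1^2
v^2 = 846.81
Fd = 0.5 * 0.54 * 1.13 * 0.4606 * 846.81 = 119.0014 N

119.0014 N


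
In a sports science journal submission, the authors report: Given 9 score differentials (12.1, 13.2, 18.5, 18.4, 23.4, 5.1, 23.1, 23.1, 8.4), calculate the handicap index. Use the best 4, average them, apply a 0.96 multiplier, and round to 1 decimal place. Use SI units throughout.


All differentials: 12.1, 13.2, 18.5, 18.4, 23.4, 5.1, 23.1, 23.1, 8.4
Sorted: 5.1, 8.4, 12.1, 13.2, 18.4, 18.5, 23.1, 23.1, 23.4
Best 4: 5.1, 8.4, 12.1, 13.2
Average of best = 38.8 / 4 = 9.7
Raw index = 9.7 * 0.96 = 9.312
Handicap index = round(9.312, 1) = 9.3

9.3


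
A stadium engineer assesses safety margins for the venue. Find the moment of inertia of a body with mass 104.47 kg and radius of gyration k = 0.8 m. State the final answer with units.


I = m * k^2
I = 104.47 * 0.8^2
I = 104.47 * 0.64 = 66.8608 kg*m^2

66.8608 kg*m^2


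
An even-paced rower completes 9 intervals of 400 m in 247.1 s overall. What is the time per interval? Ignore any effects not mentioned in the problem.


Split time = total_time / n_laps = 247.1 / 9
Split time = 27.4556 s per lap

27.4556 s


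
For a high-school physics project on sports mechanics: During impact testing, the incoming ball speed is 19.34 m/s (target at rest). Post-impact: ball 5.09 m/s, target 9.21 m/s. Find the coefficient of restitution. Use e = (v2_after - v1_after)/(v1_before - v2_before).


e = (v2_after - v1_after) / (v1_before - v2_before)
Numerator = 9.21 - 5.09 = 4.12
Denominator = 19.34 - 0 = 19.34
e = 4.12 / 19.34 = 0.213

0.213


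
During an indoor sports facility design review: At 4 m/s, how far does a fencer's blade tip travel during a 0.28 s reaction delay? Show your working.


d = v * t
d = 4 * 0.28
d = 1.12 m

1.12 m


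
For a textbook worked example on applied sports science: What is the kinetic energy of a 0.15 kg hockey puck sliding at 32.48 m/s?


KE = 0.5 * m * v^2
KE = 0.5 * 0.15 * 32.48^2
KE = 0.5 * 0.15 * 1054.9504 = 79.1213 J

79.1213 J


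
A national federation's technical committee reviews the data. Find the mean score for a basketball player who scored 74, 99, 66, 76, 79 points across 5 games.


Average = sum / n
Sum = 394
Average = 394 / 5 = 78.8

78.8


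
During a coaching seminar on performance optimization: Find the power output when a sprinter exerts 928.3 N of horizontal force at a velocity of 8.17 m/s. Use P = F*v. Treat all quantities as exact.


P = F * v
P = 928.3 * 8.17
P = 7584.211 W

7584.211 W


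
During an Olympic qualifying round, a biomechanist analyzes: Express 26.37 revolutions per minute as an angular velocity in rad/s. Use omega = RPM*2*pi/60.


omega = RPM * 2 * pi / 60
omega = 26.37 * 2 * 3.14159 / 60
omega = 165.6876 / 60 = 2.7615 rad/s

2.7615 rad/s


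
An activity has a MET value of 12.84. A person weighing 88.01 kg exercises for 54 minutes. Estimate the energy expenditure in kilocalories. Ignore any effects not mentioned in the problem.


kcal = MET * mass * time_hr
Convert time: 54 min = 0.9 hr
kcal = 12.84 * 88.01 * 0.9
kcal = 1017.0436 kcal

1017.0436 kcal


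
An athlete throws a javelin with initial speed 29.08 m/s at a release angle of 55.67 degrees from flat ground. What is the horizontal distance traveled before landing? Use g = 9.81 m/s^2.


R = v^2 * sin(2*theta) / g
Convert angle to radians: theta = 55.67 deg = 0.9716 rad
sin(2*theta) = sin(1.9432) = 0.9314
R = 29.08^2 * 0.9314 / 9.81
R = 845.6464 * 0.9314 / 9.81 = 80.2922 m

80.2922 m


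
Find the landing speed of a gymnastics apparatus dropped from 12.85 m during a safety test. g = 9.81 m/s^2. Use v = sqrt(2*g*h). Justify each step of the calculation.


v = sqrt(2 * g * h)
v = sqrt(2 * 9.81 * 12.85)
v = sqrt(252.117) = 15.8782 m/s

15.8782 m/s


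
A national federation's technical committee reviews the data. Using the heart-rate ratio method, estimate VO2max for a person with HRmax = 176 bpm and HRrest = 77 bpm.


VO2max = 15.3 * HRmax / HRrest
VO2max = 15.3 * 176 / 77
VO2max = 2692.8 / 77 = 34.9714 mL/kg/min

34.9714 mL/kg/min


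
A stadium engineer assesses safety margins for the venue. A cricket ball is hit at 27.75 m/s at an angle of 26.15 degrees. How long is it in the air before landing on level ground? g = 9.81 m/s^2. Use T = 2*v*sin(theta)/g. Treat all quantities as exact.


T = 2*v*sin(theta)/g
sin(theta) = sin(26.15 deg) = 0.4407
T = 2*27.75*0.4407 / 9.81
T = 24.4601 / 9.81 = 2.4934 s

2.4934 s


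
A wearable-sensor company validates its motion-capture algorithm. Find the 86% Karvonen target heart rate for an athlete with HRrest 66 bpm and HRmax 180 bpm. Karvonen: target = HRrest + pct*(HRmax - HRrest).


Target = HRrest + pct*(HRmax - HRrest)
Heart rate reserve = HRmax - HRrest = 180 - 66 = 114 bpm
Fraction = 86% = 0.86
Target = 66 + 0.86 * 114
Target = 66 + 98.04 = 164.04 bpm

164.04 bpm


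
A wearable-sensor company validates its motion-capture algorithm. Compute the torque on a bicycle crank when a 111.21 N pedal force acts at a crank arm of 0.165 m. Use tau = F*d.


tau = F * d
tau = 111.21 * 0.165
tau = 18.3497 N*m

18.3497 N*m


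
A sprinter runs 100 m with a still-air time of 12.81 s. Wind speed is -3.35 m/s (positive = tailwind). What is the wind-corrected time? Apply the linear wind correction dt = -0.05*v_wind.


dt = -0.05 * v_wind = -0.05 * -3.35 = 0.1675 s
t_corrected = t_still + dt = 12.81 + (0.1675)
t_corrected = 12.9775 s

12.9775 s


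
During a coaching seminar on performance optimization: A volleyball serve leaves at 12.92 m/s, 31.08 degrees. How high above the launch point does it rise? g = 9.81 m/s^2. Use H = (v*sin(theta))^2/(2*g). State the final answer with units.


H = (v*sin(theta))^2 / (2*g)
vy = v*sin(theta) = 12.92 * sin(31.08 deg) = 6.6697 m/s
H = vy^2 / (2*g) = 44.4855 / (2*9.81)
H = 44.4855 / 19.62 = 2.2674 m

2.2674 m


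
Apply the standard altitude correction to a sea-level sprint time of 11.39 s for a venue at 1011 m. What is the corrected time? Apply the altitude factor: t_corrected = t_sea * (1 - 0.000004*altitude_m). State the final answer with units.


Correction factor = 1 - 0.000004 * 1011 = 0.995956
t_corrected = t_sea * factor = 11.39 * 0.995956
t_corrected = 11.3439 s

11.3439 s


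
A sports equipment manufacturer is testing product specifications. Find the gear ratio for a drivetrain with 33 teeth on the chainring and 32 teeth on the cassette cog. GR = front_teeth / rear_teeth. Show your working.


GR = front_teeth / rear_teeth
GR = 33 / 32
GR = 1.0312

1.0312


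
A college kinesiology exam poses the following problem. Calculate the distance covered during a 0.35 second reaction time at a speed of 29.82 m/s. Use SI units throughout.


d = v * t
d = 29.82 * 0.35
d = 10.437 m

10.437 m


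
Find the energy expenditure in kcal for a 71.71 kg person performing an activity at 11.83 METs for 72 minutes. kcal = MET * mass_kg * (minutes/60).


kcal = MET * mass * time_hr
Convert time: 72 min = 1.2 hr
kcal = 11.83 * 71.71 * 1.2
kcal = 1017.9952 kcal

1017.9952 kcal


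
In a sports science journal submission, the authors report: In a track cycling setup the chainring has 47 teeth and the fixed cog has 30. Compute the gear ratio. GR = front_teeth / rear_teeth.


GR = front_teeth / rear_teeth
GR = 47 / 30
GR = 1.5667

1.5667


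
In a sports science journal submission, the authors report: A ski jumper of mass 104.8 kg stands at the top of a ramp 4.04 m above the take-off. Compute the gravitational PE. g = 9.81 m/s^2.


PE = m * g * h
PE = 104.8 * 9.81 * 4.04
PE = 1028.088 * 4.04 = 4153.4755 J

4153.4755 J


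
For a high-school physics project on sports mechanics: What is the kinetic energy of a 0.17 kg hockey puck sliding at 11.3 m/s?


KE = 0.5 * m * v^2
KE = 0.5 * 0.17 * 11.3^2
KE = 0.5 * 0.17 * 127.69 = 10.8537 J

10.8537 J


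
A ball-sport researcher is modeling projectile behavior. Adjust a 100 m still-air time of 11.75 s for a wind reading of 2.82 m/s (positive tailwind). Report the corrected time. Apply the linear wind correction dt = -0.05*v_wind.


dt = -0.05 * v_wind = -0.05 * 2.82 = -0.141 s
t_corrected = t_still + dt = 11.75 + (-0.141)
t_corrected = 11.609 s

11.609 s


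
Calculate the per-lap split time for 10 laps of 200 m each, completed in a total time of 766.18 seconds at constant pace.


Split time = total_time / n_laps = 766.18 / 10
Split time = 76.618 s per lap

76.618 s


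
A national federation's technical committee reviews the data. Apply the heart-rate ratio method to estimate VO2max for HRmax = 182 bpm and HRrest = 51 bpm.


VO2max = 15.3 * HRmax / HRrest
VO2max = 15.3 * 182 / 51
VO2max = 2784.6 / 51 = 54.6 mL/kg/min

54.6 mL/kg/min


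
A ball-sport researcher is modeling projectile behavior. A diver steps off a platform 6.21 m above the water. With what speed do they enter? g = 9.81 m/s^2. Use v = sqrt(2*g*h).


v = sqrt(2 * g * h)
v = sqrt(2 * 9.81 * 6.21)
v = sqrt(121.8402) = 11.0381 m/s

11.0381 m/s


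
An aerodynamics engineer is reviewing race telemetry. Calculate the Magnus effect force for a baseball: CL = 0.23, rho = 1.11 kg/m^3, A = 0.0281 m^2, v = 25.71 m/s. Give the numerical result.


FM = 0.5 * CL * rho * A * v^2
FM = 0.5 * 0.23 * 1.11 * 0.0281 * 25.71^2
v^2 = 661.0041
FM = 0.5 * 0.23 * 1.11 * 0.0281 * 661.0041 = 2.371 N

2.371 N


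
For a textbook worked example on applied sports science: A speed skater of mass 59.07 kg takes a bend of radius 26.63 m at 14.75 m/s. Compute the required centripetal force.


Fc = m * v^2 / r
v^2 = 14.75^2 = 217.5625
Fc = 59.07 * 217.5625 / 26.63
Fc = 12851.4169 / 26.63 = 482.5917 N

482.5917 N


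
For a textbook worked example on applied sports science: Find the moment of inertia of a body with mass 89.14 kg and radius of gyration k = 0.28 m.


I = m * k^2
I = 89.14 * 0.28^2
I = 89.14 * 0.0784 = 6.9886 kg*m^2

6.9886 kg*m^2


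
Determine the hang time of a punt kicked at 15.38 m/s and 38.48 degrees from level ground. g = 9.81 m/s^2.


T = 2*v*sin(theta)/g
sin(theta) = sin(38.48 deg) = 0.6222
T = 2*15.38*0.6222 / 9.81
T = 19.1401 / 9.81 = 1.9511 s

1.9511 s


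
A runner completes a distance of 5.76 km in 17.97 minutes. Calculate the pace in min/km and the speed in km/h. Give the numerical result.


Pace = time / distance = 17.97 min / 5.76 km = 3.1198 min/km
Speed = distance / time_in_hours = 5.76 / 0.2995 hr
Speed = 19.2321 km/h

3.1198 min/km, 19.2321 km/h


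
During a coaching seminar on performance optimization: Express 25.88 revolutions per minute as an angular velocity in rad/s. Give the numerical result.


omega = RPM * 2 * pi / 60
omega = 25.88 * 2 * 3.14159 / 60
omega = 162.6088 / 60 = 2.7101 rad/s

2.7101 rad/s


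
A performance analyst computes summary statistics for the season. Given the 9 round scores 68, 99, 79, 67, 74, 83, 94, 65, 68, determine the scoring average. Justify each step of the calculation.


Average = sum / n
Sum = 697
Average = 697 / 9 = 77.4444

77.4444


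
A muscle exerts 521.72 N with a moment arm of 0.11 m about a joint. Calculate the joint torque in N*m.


tau = F * d
tau = 521.72 * 0.11
tau = 57.3892 N*m

57.3892 N*m


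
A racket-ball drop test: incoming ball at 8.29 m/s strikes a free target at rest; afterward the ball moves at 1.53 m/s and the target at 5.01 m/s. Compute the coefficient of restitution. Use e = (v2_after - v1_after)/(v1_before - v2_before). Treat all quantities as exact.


e = (v2_after - v1_after) / (v1_before - v2_before)
Numerator = 5.01 - 1.53 = 3.48
Denominator = 8.29 - 0 = 8.29
e = 3.48 / 8.29 = 0.4198

0.4198


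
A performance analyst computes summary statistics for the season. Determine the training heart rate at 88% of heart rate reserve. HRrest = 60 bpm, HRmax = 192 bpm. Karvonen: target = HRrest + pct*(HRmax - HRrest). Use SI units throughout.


Target = HRrest + pct*(HRmax - HRrest)
Heart rate reserve = HRmax - HRrest = 192 - 60 = 132 bpm
Fraction = 88% = 0.88
Target = 60 + 0.88 * 132
Target = 60 + 116.16 = 176.16 bpm

176.16 bpm


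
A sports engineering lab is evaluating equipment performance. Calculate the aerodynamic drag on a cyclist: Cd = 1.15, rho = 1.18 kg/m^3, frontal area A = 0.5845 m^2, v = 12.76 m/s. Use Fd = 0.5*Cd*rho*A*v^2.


Fd = 0.5 * Cd * rho * A * v^2
Fd = 0.5 * 1.15 * 1.18 * 0.5845 * 12.76^2
v^2 = 162.8176
Fd = 0.5 * 1.15 * 1.18 * 0.5845 * 162.8176 = 64.5707 N

64.5707 N


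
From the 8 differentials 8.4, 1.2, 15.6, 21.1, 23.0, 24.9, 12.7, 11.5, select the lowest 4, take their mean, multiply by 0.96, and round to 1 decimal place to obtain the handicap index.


All differentials: 8.4, 1.2, 15.6, 21.1, 23.0, 24.9, 12.7, 11.5
Sorted: 1.2, 8.4, 11.5, 12.7, 15.6, 21.1, 23.0, 24.9
Best 4: 1.2, 8.4, 11.5, 12.7
Average of best = 33.8 / 4 = 8.45
Raw index = 8.45 * 0.96 = 8.112
Handicap index = round(8.112, 1) = 8.1

8.1


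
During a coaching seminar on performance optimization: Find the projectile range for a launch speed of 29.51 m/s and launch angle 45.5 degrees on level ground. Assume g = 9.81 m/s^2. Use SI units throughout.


R = v^2 * sin(2*theta) / g
Convert angle to radians: theta = 45.5 deg = 0.7941 rad
sin(2*theta) = sin(1.5882) = 0.9998
R = 29.51^2 * 0.9998 / 9.81
R = 870.8401 * 0.9998 / 9.81 = 88.7571 m

88.7571 m


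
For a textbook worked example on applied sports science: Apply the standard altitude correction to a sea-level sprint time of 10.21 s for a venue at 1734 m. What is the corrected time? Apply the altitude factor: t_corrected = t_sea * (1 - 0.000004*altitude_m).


Correction factor = 1 - 0.000004 * 1734 = 0.993064
t_corrected = t_sea * factor = 10.21 * 0.993064
t_corrected = 10.1392 s

10.1392 s


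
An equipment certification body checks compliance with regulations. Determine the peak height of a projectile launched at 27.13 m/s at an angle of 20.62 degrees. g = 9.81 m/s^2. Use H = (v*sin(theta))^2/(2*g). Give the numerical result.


H = (v*sin(theta))^2 / (2*g)
vy = v*sin(theta) = 27.13 * sin(20.62 deg) = 9.5543 m/s
H = vy^2 / (2*g) = 91.2852 / (2*9.81)
H = 91.2852 / 19.62 = 4.6527 m

4.6527 m


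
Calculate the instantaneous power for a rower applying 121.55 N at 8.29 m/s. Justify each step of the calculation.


P = F * v
P = 121.55 * 8.29
P = 1007.6495 W

1007.6495 W


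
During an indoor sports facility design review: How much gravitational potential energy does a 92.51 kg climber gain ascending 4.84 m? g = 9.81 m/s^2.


PE = m * g * h
PE = 92.51 * 9.81 * 4.84
PE = 907.5231 * 4.84 = 4392.4118 J

4392.4118 J


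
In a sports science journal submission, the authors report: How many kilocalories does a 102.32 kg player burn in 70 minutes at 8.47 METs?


kcal = MET * mass * time_hr
Convert time: 70 min = 1.1667 hr
kcal = 8.47 * 102.32 * 1.1667
kcal = 1011.0921 kcal

1011.0921 kcal


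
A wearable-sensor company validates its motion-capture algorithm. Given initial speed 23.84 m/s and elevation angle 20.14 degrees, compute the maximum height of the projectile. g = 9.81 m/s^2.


H = (v*sin(theta))^2 / (2*g)
vy = v*sin(theta) = 23.84 * sin(20.14 deg) = 8.2085 m/s
H = vy^2 / (2*g) = 67.3791 / (2*9.81)
H = 67.3791 / 19.62 = 3.4342 m

3.4342 m


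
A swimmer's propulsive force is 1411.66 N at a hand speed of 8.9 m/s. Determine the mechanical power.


P = F * v
P = 1411.66 * 8.9
P = 12563.774 W

12563.774 W


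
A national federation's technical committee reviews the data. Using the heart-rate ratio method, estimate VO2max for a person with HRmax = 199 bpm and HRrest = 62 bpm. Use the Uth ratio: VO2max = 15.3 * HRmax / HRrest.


VO2max = 15.3 * HRmax / HRrest
VO2max = 15.3 * 199 / 62
VO2max = 3044.7 / 62 = 49.1081 mL/kg/min

49.1081 mL/kg/min


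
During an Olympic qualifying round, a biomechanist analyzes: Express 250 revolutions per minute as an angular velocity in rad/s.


omega = RPM * 2 * pi / 60
omega = 250 * 2 * 3.14159 / 60
omega = 1570.7963 / 60 = 26.1799 rad/s

26.1799 rad/s


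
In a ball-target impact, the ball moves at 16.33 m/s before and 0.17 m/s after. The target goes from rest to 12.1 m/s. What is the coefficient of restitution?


e = (v2_after - v1_after) / (v1_before - v2_before)
Numerator = 12.1 - 0.17 = 11.93
Denominator = 16.33 - 0 = 16.33
e = 11.93 / 16.33 = 0.7306

0.7306


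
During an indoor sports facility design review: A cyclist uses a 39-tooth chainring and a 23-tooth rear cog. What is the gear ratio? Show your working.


GR = front_teeth / rear_teeth
GR = 39 / 23
GR = 1.6957

1.6957


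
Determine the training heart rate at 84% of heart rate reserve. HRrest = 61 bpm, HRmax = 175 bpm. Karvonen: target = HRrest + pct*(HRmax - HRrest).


Target = HRrest + pct*(HRmax - HRrest)
Heart rate reserve = HRmax - HRrest = 175 - 61 = 114 bpm
Fraction = 84% = 0.84
Target = 61 + 0.84 * 114
Target = 61 + 95.76 = 156.76 bpm

156.76 bpm


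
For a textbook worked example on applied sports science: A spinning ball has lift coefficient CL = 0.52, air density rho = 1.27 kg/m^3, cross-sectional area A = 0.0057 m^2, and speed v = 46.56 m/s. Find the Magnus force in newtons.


FM = 0.5 * CL * rho * A * v^2
FM = 0.5 * 0.52 * 1.27 * 0.0057 * 46.56^2
v^2 = 2167.8336
FM = 0.5 * 0.52 * 1.27 * 0.0057 * 2167.8336 = 4.0802 N

4.0802 N


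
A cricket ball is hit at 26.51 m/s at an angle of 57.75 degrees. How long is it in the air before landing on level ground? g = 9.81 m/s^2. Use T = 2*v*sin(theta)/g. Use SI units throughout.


T = 2*v*sin(theta)/g
sin(theta) = sin(57.75 deg) = 0.8457
T = 2*26.51*0.8457 / 9.81
T = 44.8405 / 9.81 = 4.5709 s

4.5709 s


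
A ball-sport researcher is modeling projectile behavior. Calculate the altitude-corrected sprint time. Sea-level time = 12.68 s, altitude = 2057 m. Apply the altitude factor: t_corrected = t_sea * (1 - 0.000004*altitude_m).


Correction factor = 1 - 0.000004 * 2057 = 0.991772
t_corrected = t_sea * factor = 12.68 * 0.991772
t_corrected = 12.5757 s

12.5757 s


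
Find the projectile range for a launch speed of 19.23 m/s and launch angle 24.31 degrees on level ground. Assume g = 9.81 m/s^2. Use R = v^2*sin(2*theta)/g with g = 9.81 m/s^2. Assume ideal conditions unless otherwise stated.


R = v^2 * sin(2*theta) / g
Convert angle to radians: theta = 24.31 deg = 0.4243 rad
sin(2*theta) = sin(0.8486) = 0.7503
R = 19.23^2 * 0.7503 / 9.81
R = 369.7929 * 0.7503 / 9.81 = 28.2845 m

28.2845 m


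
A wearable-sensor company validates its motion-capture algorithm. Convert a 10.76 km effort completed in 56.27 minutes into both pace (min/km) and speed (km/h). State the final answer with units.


Pace = time / distance = 56.27 min / 10.76 km = 5.2296 min/km
Speed = distance / time_in_hours = 10.76 / 0.9378 hr
Speed = 11.4733 km/h

5.2296 min/km, 11.4733 km/h
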